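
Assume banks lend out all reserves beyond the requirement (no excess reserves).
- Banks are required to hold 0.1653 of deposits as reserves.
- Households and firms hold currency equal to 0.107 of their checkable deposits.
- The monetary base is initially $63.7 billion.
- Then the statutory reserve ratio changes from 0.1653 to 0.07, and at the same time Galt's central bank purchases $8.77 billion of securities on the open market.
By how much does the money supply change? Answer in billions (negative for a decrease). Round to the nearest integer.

Before: m₁ = (1 + 0.107) / (0.1653 + 0.107) ≈ 4.0654, MB₁ = 63.7, so M₁ = 4.0654 × 63.7 ≈ 258.966 billion.
After: m₂ = (1 + 0.107) / (0.07 + 0.107) ≈ 6.2542, MB₂ = 63.7 + 8.77 = 72.47, so M₂ = 6.2542 × 72.47 ≈ 453.2419 billion.
ΔM = M₂ − M₁ = 453.2419 − 258.966 = 194.2759 billion.

$194 billion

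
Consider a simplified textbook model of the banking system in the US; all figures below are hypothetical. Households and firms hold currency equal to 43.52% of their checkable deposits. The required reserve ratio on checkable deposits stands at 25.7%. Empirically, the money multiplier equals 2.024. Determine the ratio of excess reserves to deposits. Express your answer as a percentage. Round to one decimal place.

1.7%

Using m = 2.024. Since m = (1 + c)/(c + rr + e), the denominator satisfies c + rr + e = (1 + c)/m = (1 + 0.4352) / 2.024 ≈ 0.709091.
With c = 0.4352 and rr = 0.257, the ratio of excess reserves to deposits is 0.709091 − 0.4352 − 0.257 = 0.016891.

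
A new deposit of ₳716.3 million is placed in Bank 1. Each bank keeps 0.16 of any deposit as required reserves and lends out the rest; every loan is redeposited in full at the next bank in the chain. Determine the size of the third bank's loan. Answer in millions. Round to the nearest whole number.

₳425 million

Each bank lends a fraction (1 − rr) = 0.8400 of the deposit it receives, so Bank 3 receives 716.3·0.8400^2 and lends 716.3·0.8400^3 ≈ 424.5539 million.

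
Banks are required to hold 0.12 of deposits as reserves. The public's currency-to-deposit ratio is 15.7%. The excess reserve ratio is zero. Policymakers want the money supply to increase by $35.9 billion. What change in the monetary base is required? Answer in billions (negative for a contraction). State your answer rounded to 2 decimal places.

The money multiplier is m = (1 + c) / (rr + c) = (1 + 0.157) / (0.12 + 0.157) ≈ 4.17690.
ΔMB = ΔM / m = (+35.9) / 4.17690 ≈ 8.5949 billion.

$8.59 billion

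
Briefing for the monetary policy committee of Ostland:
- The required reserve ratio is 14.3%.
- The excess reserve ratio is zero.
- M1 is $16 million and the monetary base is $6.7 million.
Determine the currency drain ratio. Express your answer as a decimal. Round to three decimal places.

0.474

Using m = M/MB = 16/6.7 ≈ 2.388060. From m = (1 + c)/(c + rr + e), rearranging gives 1 + c = m·(c + rr + e), so c·(1 − m) = m·(rr + e) − 1.
Hence c = [m·(rr + e) − 1]/(1 − m) = [2.388060 × (0.143 + 0) − 1] / (1 − 2.388060) ≈ 0.474408.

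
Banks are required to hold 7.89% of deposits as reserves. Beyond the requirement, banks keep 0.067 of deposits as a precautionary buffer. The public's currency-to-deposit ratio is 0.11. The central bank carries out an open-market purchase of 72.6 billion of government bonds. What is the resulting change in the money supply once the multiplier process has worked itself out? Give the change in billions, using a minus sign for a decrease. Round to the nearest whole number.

The money multiplier is m = (1 + c) / (rr + e + c) = (1 + 0.11) / (0.0789 + 0.067 + 0.11) ≈ 4.3376.
The purchase adds 72.6 billion of base, so ΔM = m × ΔMB = 4.3376 × (+72.6) ≈ 314.9098 billion.

315 billion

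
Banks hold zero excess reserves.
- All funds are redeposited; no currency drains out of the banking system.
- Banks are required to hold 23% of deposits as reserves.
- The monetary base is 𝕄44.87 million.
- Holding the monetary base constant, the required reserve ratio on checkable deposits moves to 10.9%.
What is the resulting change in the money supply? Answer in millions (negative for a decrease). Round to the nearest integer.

𝕄217 million

Initially m₁ = 1 / (0.23) ≈ 4.3478, so M₁ = 4.3478 × 44.87 ≈ 195.0858 million.
After the change m₂ = 1 / (0.109) ≈ 9.1743, so M₂ = 9.1743 × 44.87 ≈ 411.6508 million.
ΔM = M₂ − M₁ = 411.6508 − 195.0858 = 216.565 million.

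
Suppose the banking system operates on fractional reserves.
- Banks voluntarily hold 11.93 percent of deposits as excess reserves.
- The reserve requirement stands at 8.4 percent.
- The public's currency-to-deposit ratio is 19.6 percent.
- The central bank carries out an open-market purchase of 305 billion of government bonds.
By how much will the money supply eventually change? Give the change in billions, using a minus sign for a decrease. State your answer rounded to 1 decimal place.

913.5 billion

The money multiplier is m = (1 + c) / (rr + e + c) = (1 + 0.196) / (0.084 + 0.1193 + 0.196) ≈ 2.99524.
The purchase adds 305 billion of base, so ΔM = m × ΔMB = 2.99524 × (+305) = 913.5482 billion.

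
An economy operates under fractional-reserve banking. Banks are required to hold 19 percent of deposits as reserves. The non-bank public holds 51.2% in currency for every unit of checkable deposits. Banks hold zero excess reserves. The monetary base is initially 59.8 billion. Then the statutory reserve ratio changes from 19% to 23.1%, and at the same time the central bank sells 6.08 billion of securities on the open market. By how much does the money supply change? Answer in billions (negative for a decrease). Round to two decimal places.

-19.48 billion

Before: m₁ = (1 + 0.512) / (0.19 + 0.512) ≈ 2.15385, MB₁ = 59.8, so M₁ = 2.15385 × 59.8 ≈ 128.8002 billion.
After: m₂ = (1 + 0.512) / (0.231 + 0.512) ≈ 2.03499, MB₂ = 59.8 − 6.08 = 53.72, so M₂ = 2.03499 × 53.72 ≈ 109.3197 billion.
ΔM = M₂ − M₁ = 109.3197 − 128.8002 = -19.4805 billion.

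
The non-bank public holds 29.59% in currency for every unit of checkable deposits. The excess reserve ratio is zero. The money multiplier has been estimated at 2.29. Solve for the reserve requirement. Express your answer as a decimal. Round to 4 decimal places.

0.2700

Using m = 2.29. Since m = (1 + c)/(c + rr + e), the denominator satisfies c + rr + e = (1 + c)/m = (1 + 0.2959) / 2.29 ≈ 0.565895.
With c = 0.2959 and e = 0, the reserve requirement is 0.565895 − 0.2959 − 0 = 0.269995.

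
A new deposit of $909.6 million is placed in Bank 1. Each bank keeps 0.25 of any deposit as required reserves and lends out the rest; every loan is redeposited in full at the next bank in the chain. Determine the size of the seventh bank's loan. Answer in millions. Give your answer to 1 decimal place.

$121.4 million

Each bank lends a fraction (1 − rr) = 0.7500 of the deposit it receives, so Bank 7 receives 909.6·0.7500^6 and lends 909.6·0.7500^7 ≈ 121.4169 million.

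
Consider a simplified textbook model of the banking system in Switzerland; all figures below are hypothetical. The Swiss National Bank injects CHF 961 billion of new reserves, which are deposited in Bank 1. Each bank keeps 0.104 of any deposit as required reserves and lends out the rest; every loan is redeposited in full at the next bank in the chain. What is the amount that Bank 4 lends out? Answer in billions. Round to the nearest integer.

CHF 619 billion

Each bank lends a fraction (1 − rr) = 0.8960 of the deposit it receives, so Bank 4 receives 961·0.8960^3 and lends 961·0.8960^4 ≈ 619.3775 billion.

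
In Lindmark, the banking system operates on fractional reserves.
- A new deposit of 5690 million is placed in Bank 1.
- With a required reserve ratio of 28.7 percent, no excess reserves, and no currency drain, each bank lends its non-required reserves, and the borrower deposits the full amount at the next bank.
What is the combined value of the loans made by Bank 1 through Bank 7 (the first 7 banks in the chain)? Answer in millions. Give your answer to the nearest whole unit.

Bank i lends (1 − rr)^i of the original deposit: Bank 1 lends 5690·0.7130 = 4056.9700, Bank 2 lends 5690·0.7130² ≈ 2892.6196, and so on.
Summing a geometric series: total = 5690·[0.7130·(1 − 0.7130^7) / (1 − 0.7130)] ≈ 12811.6052 million.

12812 million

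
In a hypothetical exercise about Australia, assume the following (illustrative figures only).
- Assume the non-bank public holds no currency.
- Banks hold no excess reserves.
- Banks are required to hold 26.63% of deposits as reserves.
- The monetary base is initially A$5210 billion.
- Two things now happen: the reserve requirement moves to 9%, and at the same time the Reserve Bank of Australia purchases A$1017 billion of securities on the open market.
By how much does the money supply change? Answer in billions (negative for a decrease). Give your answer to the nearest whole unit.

Before: m₁ = 1 / (0.2663) ≈ 3.75516, MB₁ = 5210, so M₁ = 3.75516 × 5210 = 19564.3836 billion.
After: m₂ = 1 / (0.09) ≈ 11.11111, MB₂ = 5210 + 1017 = 6227, so M₂ = 11.11111 × 6227 ≈ 69188.882 billion.
ΔM = M₂ − M₁ = 69188.882 − 19564.3836 = 49624.4984 billion.

A$49624 billion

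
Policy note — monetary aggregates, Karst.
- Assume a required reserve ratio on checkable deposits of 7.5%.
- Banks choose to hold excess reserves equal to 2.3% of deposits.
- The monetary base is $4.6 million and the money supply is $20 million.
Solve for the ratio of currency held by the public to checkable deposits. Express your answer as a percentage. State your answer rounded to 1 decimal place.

17.1%

Using m = M/MB = 20/4.6 ≈ 4.347826. From m = (1 + c)/(c + rr + e), rearranging gives 1 + c = m·(c + rr + e), so c·(1 − m) = m·(rr + e) − 1.
Hence c = [m·(rr + e) − 1]/(1 − m) = [4.347826 × (0.075 + 0.023) − 1] / (1 − 4.347826) ≈ 0.171429.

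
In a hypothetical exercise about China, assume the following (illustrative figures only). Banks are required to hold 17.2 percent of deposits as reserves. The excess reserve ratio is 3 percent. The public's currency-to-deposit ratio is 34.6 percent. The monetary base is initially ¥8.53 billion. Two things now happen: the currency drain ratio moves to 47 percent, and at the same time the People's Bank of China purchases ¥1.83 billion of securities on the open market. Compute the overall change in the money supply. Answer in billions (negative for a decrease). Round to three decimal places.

¥1.711 billion

Before: m₁ = (1 + 0.346) / (0.172 + 0.03 + 0.346) ≈ 2.456204, MB₁ = 8.53, so M₁ = 2.456204 × 8.53 ≈ 20.9514 billion.
After: m₂ = (1 + 0.47) / (0.172 + 0.03 + 0.47) = 2.187500, MB₂ = 8.53 + 1.83 = 10.36, so M₂ = 2.187500 × 10.36 = 22.6625 billion.
ΔM = M₂ − M₁ = 22.6625 − 20.9514 = 1.7111 billion.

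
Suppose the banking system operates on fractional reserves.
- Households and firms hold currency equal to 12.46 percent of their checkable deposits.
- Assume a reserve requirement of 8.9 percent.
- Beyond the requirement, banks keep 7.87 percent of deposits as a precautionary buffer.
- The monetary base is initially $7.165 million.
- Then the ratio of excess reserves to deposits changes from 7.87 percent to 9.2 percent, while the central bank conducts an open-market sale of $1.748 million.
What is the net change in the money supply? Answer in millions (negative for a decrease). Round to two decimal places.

Before: m₁ = (1 + 0.1246) / (0.089 + 0.0787 + 0.1246) ≈ 3.8474, MB₁ = 7.165, so M₁ = 3.8474 × 7.165 ≈ 27.5666 million.
After: m₂ = (1 + 0.1246) / (0.089 + 0.092 + 0.1246) ≈ 3.68, MB₂ = 7.165 − 1.748 = 5.417, so M₂ = 3.68 × 5.417 ≈ 19.9346 million.
ΔM = M₂ − M₁ = 19.9346 − 27.5666 = -7.632 million.

-7.63 million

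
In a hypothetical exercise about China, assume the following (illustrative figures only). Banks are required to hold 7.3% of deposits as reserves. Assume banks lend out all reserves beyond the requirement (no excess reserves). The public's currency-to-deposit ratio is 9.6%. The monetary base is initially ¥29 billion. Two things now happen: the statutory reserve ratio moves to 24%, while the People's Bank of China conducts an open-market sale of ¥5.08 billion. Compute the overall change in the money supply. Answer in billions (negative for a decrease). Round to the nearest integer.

Before: m₁ = (1 + 0.096) / (0.073 + 0.096) ≈ 6.4852, MB₁ = 29, so M₁ = 6.4852 × 29 = 188.0708 billion.
After: m₂ = (1 + 0.096) / (0.24 + 0.096) ≈ 3.2619, MB₂ = 29 − 5.08 = 23.92, so M₂ = 3.2619 × 23.92 ≈ 78.0246 billion.
ΔM = M₂ − M₁ = 78.0246 − 188.0708 = -110.0462 billion.

-110 billion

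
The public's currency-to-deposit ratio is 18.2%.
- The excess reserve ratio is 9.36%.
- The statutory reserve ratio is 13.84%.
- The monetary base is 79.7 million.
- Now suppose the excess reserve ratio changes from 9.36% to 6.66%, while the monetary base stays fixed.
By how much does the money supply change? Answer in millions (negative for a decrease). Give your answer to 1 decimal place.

Initially m₁ = (1 + 0.182) / (0.1384 + 0.0936 + 0.182) ≈ 2.8551, so M₁ = 2.8551 × 79.7 ≈ 227.5515 million.
After the change m₂ = (1 + 0.182) / (0.1384 + 0.0666 + 0.182) ≈ 3.0543, so M₂ = 3.0543 × 79.7 ≈ 243.4277 million.
ΔM = M₂ − M₁ = 243.4277 − 227.5515 = 15.8762 million.

15.9 million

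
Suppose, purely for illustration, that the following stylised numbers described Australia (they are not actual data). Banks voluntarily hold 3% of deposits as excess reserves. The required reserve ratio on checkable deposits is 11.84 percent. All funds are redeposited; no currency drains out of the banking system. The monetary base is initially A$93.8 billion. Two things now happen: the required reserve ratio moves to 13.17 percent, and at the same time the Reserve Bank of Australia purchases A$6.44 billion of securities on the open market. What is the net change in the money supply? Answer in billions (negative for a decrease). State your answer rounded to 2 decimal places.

Before: m₁ = 1 / (0.1184 + 0.03) ≈ 6.738544, MB₁ = 93.8, so M₁ = 6.738544 × 93.8 ≈ 632.0754 billion.
After: m₂ = 1 / (0.1317 + 0.03) ≈ 6.184292, MB₂ = 93.8 + 6.44 = 100.24, so M₂ = 6.184292 × 100.24 ≈ 619.9134 billion.
ΔM = M₂ − M₁ = 619.9134 − 632.0754 = -12.162 billion.

-12.16 billion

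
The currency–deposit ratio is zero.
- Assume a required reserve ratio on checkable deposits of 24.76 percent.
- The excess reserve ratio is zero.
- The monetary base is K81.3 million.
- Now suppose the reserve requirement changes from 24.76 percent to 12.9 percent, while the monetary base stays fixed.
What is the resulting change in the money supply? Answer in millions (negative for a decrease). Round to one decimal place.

K301.9 million

Initially m₁ = 1 / (0.2476) ≈ 4.0388, so M₁ = 4.0388 × 81.3 ≈ 328.3544 million.
After the change m₂ = 1 / (0.129) ≈ 7.7519, so M₂ = 7.7519 × 81.3 ≈ 630.2295 million.
ΔM = M₂ − M₁ = 630.2295 − 328.3544 = 301.8751 million.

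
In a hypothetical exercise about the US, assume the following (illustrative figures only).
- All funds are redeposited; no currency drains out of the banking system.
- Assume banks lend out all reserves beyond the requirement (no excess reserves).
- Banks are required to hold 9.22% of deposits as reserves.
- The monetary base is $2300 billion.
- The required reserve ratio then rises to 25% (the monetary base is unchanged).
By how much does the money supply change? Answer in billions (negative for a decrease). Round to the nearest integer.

Initially m₁ = 1 / (0.0922) ≈ 10.84599, so M₁ = 10.84599 × 2300 = 24945.777 billion.
After the change m₂ = 1 / (0.25) = 4, so M₂ = 4 × 2300 = 9200 billion.
ΔM = M₂ − M₁ = 9200 − 24945.777 = -15745.777 billion.

-15746 billion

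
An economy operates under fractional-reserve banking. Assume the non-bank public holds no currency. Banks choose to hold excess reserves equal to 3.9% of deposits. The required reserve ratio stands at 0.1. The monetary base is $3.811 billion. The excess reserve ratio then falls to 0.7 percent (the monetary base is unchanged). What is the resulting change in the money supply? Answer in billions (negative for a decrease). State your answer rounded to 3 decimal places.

$8.200 billion

Initially m₁ = 1 / (0.1 + 0.039) ≈ 7.19424, so M₁ = 7.19424 × 3.811 ≈ 27.4172 billion.
After the change m₂ = 1 / (0.1 + 0.007) ≈ 9.34579, so M₂ = 9.34579 × 3.811 ≈ 35.6168 billion.
ΔM = M₂ − M₁ = 35.6168 − 27.4172 = 8.1996 billion.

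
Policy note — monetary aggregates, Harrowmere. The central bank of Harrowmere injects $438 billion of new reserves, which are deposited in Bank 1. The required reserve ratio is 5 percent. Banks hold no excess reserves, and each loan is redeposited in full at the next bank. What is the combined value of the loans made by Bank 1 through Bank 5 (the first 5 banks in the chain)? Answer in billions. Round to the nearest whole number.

$1883 billion

Bank i lends (1 − rr)^i of the original deposit: Bank 1 lends 438·0.9500 = 416.1000, Bank 2 lends 438·0.9500² = 395.2950, and so on.
Summing a geometric series: total = 438·[0.9500·(1 − 0.9500^5) / (1 − 0.9500)] ≈ 1882.5950 billion.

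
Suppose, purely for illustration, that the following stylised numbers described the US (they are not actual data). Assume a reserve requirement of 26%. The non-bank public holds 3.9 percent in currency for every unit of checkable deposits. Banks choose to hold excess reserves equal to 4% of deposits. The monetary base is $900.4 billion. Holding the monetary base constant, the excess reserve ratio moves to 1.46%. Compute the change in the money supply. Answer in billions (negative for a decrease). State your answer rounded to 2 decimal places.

$223.52 billion

Initially m₁ = (1 + 0.039) / (0.26 + 0.04 + 0.039) ≈ 3.064897, so M₁ = 3.064897 × 900.4 ≈ 2759.6333 billion.
After the change m₂ = (1 + 0.039) / (0.26 + 0.0146 + 0.039) ≈ 3.313138, so M₂ = 3.313138 × 900.4 ≈ 2983.1495 billion.
ΔM = M₂ − M₁ = 2983.1495 − 2759.6333 = 223.5162 billion.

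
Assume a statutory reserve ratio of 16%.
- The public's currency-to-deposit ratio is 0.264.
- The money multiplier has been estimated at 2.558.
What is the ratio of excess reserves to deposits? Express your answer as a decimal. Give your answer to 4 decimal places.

Using m = 2.558. Since m = (1 + c)/(c + rr + e), the denominator satisfies c + rr + e = (1 + c)/m = (1 + 0.264) / 2.558 ≈ 0.494136.
With c = 0.264 and rr = 0.16, the ratio of excess reserves to deposits is 0.494136 − 0.264 − 0.16 = 0.070136.

0.0701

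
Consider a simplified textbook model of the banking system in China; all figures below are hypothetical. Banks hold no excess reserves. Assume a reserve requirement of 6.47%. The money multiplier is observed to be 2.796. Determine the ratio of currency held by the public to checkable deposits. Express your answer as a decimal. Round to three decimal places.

0.456

Using m = 2.796. From m = (1 + c)/(c + rr + e), rearranging gives 1 + c = m·(c + rr + e), so c·(1 − m) = m·(rr + e) − 1.
Hence c = [m·(rr + e) − 1]/(1 − m) = [2.796 × (0.0647 + 0) − 1] / (1 − 2.796) ≈ 0.456068.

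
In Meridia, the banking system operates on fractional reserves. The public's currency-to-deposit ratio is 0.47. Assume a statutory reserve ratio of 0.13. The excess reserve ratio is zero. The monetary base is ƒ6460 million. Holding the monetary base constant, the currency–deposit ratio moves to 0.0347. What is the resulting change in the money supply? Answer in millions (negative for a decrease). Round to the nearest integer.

ƒ24757 million

Initially m₁ = (1 + 0.47) / (0.13 + 0.47) = 2.45, so M₁ = 2.45 × 6460 = 15827 million.
After the change m₂ = (1 + 0.0347) / (0.13 + 0.0347) ≈ 6.28233, so M₂ = 6.28233 × 6460 = 40583.8518 million.
ΔM = M₂ − M₁ = 40583.8518 − 15827 = 24756.8518 million.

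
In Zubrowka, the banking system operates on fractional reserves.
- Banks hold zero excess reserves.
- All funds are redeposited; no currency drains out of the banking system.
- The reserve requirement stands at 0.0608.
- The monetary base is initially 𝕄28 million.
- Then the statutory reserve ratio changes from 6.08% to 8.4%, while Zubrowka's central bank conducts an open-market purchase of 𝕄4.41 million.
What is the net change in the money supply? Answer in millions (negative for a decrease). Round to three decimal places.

Before: m₁ = 1 / (0.0608) ≈ 16.447368, MB₁ = 28, so M₁ = 16.447368 × 28 ≈ 460.5263 million.
After: m₂ = 1 / (0.084) ≈ 11.904762, MB₂ = 28 + 4.41 = 32.41, so M₂ = 11.904762 × 32.41 ≈ 385.8333 million.
ΔM = M₂ − M₁ = 385.8333 − 460.5263 = -74.693 million.

-74.693 million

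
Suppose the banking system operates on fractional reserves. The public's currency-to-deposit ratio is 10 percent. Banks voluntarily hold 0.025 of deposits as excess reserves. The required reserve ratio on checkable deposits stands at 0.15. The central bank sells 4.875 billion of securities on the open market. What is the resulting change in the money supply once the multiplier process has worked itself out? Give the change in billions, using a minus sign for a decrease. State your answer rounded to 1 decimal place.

-19.5 billion

The money multiplier is m = (1 + c) / (rr + e + c) = (1 + 0.1) / (0.15 + 0.025 + 0.1) = 4.
The sale removes 4.875 billion of base, so ΔM = m × ΔMB = 4 × (−4.875) = -19.5 billion.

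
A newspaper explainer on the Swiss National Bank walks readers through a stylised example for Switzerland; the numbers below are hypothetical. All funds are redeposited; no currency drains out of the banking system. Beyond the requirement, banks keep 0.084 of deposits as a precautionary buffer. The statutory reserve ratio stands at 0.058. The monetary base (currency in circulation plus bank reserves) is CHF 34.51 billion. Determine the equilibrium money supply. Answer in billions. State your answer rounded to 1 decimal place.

The money multiplier is m = 1 / (rr + e) = 1 / (0.058 + 0.084) ≈ 7.0423.
So M = m × MB = 7.0423 × 34.51 ≈ 243.0298 billion.

CHF 243.0 billion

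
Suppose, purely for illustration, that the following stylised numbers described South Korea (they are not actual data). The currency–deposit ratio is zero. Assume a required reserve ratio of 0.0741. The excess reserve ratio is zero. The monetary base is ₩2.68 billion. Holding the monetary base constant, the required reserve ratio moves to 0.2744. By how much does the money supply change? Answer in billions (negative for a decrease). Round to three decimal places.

Initially m₁ = 1 / (0.0741) ≈ 13.49528, so M₁ = 13.49528 × 2.68 ≈ 36.1674 billion.
After the change m₂ = 1 / (0.2744) ≈ 3.64431, so M₂ = 3.64431 × 2.68 ≈ 9.7668 billion.
ΔM = M₂ − M₁ = 9.7668 − 36.1674 = -26.4006 billion.

-26.401 billion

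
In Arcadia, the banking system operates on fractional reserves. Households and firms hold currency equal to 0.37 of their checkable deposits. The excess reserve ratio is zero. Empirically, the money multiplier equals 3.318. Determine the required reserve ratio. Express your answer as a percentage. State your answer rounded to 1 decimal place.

Using m = 3.318. Since m = (1 + c)/(c + rr + e), the denominator satisfies c + rr + e = (1 + c)/m = (1 + 0.37) / 3.318 ≈ 0.412899.
With c = 0.37 and e = 0, the required reserve ratio is 0.412899 − 0.37 − 0 = 0.042899.

4.3%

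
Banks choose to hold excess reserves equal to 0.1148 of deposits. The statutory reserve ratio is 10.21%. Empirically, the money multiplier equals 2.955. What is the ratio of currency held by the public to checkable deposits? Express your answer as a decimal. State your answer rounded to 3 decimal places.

Using m = 2.955. From m = (1 + c)/(c + rr + e), rearranging gives 1 + c = m·(c + rr + e), so c·(1 − m) = m·(rr + e) − 1.
Hence c = [m·(rr + e) − 1]/(1 − m) = [2.955 × (0.1021 + 0.1148) − 1] / (1 − 2.955) ≈ 0.183663.

0.184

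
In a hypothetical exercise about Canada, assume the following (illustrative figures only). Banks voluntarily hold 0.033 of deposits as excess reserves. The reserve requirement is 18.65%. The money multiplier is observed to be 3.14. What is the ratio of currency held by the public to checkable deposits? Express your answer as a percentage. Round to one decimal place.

Using m = 3.14. From m = (1 + c)/(c + rr + e), rearranging gives 1 + c = m·(c + rr + e), so c·(1 − m) = m·(rr + e) − 1.
Hence c = [m·(rr + e) − 1]/(1 − m) = [3.14 × (0.1865 + 0.033) − 1] / (1 − 3.14) ≈ 0.145220.

14.5%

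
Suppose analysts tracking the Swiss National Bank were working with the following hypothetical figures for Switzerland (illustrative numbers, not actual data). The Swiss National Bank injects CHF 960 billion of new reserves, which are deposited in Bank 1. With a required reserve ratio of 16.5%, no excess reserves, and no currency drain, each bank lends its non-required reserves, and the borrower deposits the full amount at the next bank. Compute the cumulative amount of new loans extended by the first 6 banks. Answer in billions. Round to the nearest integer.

Bank i lends (1 − rr)^i of the original deposit: Bank 1 lends 960·0.8350 = 801.6000, Bank 2 lends 960·0.8350² = 669.3360, and so on.
Summing a geometric series: total = 960·[0.8350·(1 − 0.8350^6) / (1 − 0.8350)] ≈ 3211.5647 billion.

CHF 3212 billion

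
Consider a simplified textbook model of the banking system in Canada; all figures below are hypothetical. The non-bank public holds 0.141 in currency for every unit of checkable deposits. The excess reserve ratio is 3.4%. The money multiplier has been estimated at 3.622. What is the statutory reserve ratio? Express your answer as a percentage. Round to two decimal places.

14.00%

Using m = 3.622. Since m = (1 + c)/(c + rr + e), the denominator satisfies c + rr + e = (1 + c)/m = (1 + 0.141) / 3.622 ≈ 0.315019.
With c = 0.141 and e = 0.034, the statutory reserve ratio is 0.315019 − 0.141 − 0.034 = 0.140019.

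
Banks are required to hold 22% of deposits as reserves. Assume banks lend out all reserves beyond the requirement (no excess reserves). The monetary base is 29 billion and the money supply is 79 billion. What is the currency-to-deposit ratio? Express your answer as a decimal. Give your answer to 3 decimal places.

Using m = M/MB = 79/29 ≈ 2.724138. From m = (1 + c)/(c + rr + e), rearranging gives 1 + c = m·(c + rr + e), so c·(1 − m) = m·(rr + e) − 1.
Hence c = [m·(rr + e) − 1]/(1 − m) = [2.724138 × (0.22 + 0) − 1] / (1 − 2.724138) ≈ 0.232400.

0.232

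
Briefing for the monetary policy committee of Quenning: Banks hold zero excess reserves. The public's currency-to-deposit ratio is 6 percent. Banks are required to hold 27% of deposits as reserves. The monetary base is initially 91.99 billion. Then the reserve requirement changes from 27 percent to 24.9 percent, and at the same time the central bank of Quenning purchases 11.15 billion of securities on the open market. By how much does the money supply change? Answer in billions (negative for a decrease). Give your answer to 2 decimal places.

Before: m₁ = (1 + 0.06) / (0.27 + 0.06) ≈ 3.212121, MB₁ = 91.99, so M₁ = 3.212121 × 91.99 ≈ 295.483 billion.
After: m₂ = (1 + 0.06) / (0.249 + 0.06) ≈ 3.430421, MB₂ = 91.99 + 11.15 = 103.14, so M₂ = 3.430421 × 103.14 ≈ 353.8136 billion.
ΔM = M₂ − M₁ = 353.8136 − 295.483 = 58.3306 billion.

58.33 billion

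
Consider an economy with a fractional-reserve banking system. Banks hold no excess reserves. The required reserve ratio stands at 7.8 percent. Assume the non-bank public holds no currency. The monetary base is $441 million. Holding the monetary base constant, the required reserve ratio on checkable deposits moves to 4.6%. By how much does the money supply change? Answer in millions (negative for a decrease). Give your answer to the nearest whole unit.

$3933 million

Initially m₁ = 1 / (0.078) ≈ 12.8205, so M₁ = 12.8205 × 441 = 5653.8405 million.
After the change m₂ = 1 / (0.046) ≈ 21.7391, so M₂ = 21.7391 × 441 = 9586.9431 million.
ΔM = M₂ − M₁ = 9586.9431 − 5653.8405 = 3933.1026 million.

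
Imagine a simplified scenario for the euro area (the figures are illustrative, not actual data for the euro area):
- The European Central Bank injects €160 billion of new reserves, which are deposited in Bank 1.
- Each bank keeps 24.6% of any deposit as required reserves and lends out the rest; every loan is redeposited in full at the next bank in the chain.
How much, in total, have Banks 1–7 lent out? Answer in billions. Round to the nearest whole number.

€422 billion

Bank i lends (1 − rr)^i of the original deposit: Bank 1 lends 160·0.7540 = 120.6400, Bank 2 lends 160·0.7540² ≈ 90.9626, and so on.
Summing a geometric series: total = 160·[0.7540·(1 − 0.7540^7) / (1 − 0.7540)] ≈ 422.4618 billion.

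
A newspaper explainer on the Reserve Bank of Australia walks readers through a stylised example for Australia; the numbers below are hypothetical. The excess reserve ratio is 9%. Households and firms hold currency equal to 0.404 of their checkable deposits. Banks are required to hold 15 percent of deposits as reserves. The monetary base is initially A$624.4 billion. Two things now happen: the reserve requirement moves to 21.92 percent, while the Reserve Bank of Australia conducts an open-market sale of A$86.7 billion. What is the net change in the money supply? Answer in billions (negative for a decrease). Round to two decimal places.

-302.76 billion

Before: m₁ = (1 + 0.404) / (0.15 + 0.09 + 0.404) ≈ 2.180124, MB₁ = 624.4, so M₁ = 2.180124 × 624.4 ≈ 1361.2694 billion.
After: m₂ = (1 + 0.404) / (0.2192 + 0.09 + 0.404) ≈ 1.968592, MB₂ = 624.4 − 86.7 = 537.7, so M₂ = 1.968592 × 537.7 ≈ 1058.5119 billion.
ΔM = M₂ − M₁ = 1058.5119 − 1361.2694 = -302.7575 billion.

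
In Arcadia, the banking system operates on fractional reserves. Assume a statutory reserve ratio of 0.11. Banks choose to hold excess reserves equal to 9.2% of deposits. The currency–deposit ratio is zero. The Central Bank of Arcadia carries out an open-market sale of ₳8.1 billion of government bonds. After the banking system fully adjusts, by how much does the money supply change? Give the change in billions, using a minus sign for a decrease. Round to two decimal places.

The money multiplier is m = 1 / (rr + e) = 1 / (0.11 + 0.092) ≈ 4.9505.
The sale removes 8.1 billion of base, so ΔM = m × ΔMB = 4.9505 × (−8.1) ≈ -40.099 billion.

-40.10 billion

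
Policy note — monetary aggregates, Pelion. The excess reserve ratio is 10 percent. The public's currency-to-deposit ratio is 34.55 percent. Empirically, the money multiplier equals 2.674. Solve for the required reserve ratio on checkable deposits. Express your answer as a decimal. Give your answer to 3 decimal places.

Using m = 2.674. Since m = (1 + c)/(c + rr + e), the denominator satisfies c + rr + e = (1 + c)/m = (1 + 0.3455) / 2.674 ≈ 0.503179.
With c = 0.3455 and e = 0.1, the required reserve ratio on checkable deposits is 0.503179 − 0.3455 − 0.1 = 0.057679.

0.058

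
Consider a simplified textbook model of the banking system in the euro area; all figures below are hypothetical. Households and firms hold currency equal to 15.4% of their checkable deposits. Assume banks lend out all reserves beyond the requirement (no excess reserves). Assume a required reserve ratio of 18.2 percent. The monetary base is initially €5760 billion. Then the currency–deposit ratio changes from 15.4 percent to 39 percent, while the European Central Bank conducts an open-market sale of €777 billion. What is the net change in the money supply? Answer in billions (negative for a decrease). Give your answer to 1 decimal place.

-7673.8 billion

Before: m₁ = (1 + 0.154) / (0.182 + 0.154) ≈ 3.434524, MB₁ = 5760, so M₁ = 3.434524 × 5760 ≈ 19782.8582 billion.
After: m₂ = (1 + 0.39) / (0.182 + 0.39) ≈ 2.430070, MB₂ = 5760 − 777 = 4983, so M₂ = 2.430070 × 4983 ≈ 12109.0388 billion.
ΔM = M₂ − M₁ = 12109.0388 − 19782.8582 = -7673.8194 billion.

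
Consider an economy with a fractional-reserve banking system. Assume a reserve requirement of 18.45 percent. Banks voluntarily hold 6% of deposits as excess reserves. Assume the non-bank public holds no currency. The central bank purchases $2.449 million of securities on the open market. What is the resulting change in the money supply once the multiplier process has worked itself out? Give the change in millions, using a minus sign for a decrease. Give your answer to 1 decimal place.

The money multiplier is m = 1 / (rr + e) = 1 / (0.1845 + 0.06) ≈ 4.09.
The purchase adds 2.449 million of base, so ΔM = m × ΔMB = 4.09 × (+2.449) ≈ 10.0164 million.

$10.0 million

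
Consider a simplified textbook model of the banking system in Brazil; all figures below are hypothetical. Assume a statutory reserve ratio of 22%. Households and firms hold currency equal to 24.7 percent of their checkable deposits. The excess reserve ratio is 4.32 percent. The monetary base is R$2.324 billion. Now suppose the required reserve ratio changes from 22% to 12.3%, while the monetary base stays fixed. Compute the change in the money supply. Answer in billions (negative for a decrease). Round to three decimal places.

Initially m₁ = (1 + 0.247) / (0.22 + 0.0432 + 0.247) ≈ 2.44414, so M₁ = 2.44414 × 2.324 ≈ 5.6802 billion.
After the change m₂ = (1 + 0.247) / (0.123 + 0.0432 + 0.247) ≈ 3.01791, so M₂ = 3.01791 × 2.324 ≈ 7.0136 billion.
ΔM = M₂ − M₁ = 7.0136 − 5.6802 = 1.3334 billion.

R$1.333 billion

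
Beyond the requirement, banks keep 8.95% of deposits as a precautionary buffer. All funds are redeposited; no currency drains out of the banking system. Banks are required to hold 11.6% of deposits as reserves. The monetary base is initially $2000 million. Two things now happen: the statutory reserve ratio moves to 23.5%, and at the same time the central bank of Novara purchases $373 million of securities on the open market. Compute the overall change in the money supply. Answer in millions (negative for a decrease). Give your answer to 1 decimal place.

Before: m₁ = 1 / (0.116 + 0.0895) ≈ 4.866180, MB₁ = 2000, so M₁ = 4.866180 × 2000 = 9732.36 million.
After: m₂ = 1 / (0.235 + 0.0895) ≈ 3.081664, MB₂ = 2000 + 373 = 2373, so M₂ = 3.081664 × 2373 ≈ 7312.7887 million.
ΔM = M₂ − M₁ = 7312.7887 − 9732.36 = -2419.5713 million.

-2419.6 million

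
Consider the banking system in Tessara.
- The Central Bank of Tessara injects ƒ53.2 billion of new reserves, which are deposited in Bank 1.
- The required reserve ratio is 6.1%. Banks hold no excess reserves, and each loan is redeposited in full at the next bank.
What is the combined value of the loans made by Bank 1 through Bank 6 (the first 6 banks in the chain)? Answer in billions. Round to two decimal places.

ƒ257.57 billion

Bank i lends (1 − rr)^i of the original deposit: Bank 1 lends 53.2·0.9390 = 49.9548, Bank 2 lends 53.2·0.9390² ≈ 46.9076, and so on.
Summing a geometric series: total = 53.2·[0.9390·(1 − 0.9390^6) / (1 − 0.9390)] ≈ 257.5718 billion.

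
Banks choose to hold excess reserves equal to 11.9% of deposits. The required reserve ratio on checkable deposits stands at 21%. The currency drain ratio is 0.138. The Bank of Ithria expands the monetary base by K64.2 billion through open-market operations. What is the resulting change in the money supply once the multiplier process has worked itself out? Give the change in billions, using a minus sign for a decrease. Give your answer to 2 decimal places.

K156.44 billion

The money multiplier is m = (1 + c) / (rr + e + c) = (1 + 0.138) / (0.21 + 0.119 + 0.138) ≈ 2.43683.
The purchase adds 64.2 billion of base, so ΔM = m × ΔMB = 2.43683 × (+64.2) ≈ 156.4445 billion.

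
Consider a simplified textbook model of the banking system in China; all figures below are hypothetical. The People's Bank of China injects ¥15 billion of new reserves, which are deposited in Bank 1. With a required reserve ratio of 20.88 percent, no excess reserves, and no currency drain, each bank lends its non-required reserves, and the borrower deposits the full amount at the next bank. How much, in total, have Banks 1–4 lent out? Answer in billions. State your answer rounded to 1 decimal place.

¥34.6 billion

Bank i lends (1 − rr)^i of the original deposit: Bank 1 lends 15·0.7912 = 11.8680, Bank 2 lends 15·0.7912² ≈ 9.3900, and so on.
Summing a geometric series: total = 15·[0.7912·(1 − 0.7912^4) / (1 − 0.7912)] ≈ 34.5654 billion.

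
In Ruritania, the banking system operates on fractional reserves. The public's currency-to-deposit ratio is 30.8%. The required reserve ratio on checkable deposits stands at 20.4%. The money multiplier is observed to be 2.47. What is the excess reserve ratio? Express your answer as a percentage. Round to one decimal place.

Using m = 2.47. Since m = (1 + c)/(c + rr + e), the denominator satisfies c + rr + e = (1 + c)/m = (1 + 0.308) / 2.47 ≈ 0.529555.
With c = 0.308 and rr = 0.204, the excess reserve ratio is 0.529555 − 0.308 − 0.204 = 0.017555.

1.8%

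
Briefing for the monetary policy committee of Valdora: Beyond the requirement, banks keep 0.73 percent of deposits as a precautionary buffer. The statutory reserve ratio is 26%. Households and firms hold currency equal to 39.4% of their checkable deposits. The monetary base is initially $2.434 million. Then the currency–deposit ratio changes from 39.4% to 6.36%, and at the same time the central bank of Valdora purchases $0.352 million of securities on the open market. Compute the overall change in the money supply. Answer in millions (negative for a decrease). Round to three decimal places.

$3.824 million

Before: m₁ = (1 + 0.394) / (0.26 + 0.0073 + 0.394) ≈ 2.10797, MB₁ = 2.434, so M₁ = 2.10797 × 2.434 ≈ 5.1308 million.
After: m₂ = (1 + 0.0636) / (0.26 + 0.0073 + 0.0636) ≈ 3.21426, MB₂ = 2.434 + 0.352 = 2.786, so M₂ = 3.21426 × 2.786 ≈ 8.9549 million.
ΔM = M₂ − M₁ = 8.9549 − 5.1308 = 3.8241 million.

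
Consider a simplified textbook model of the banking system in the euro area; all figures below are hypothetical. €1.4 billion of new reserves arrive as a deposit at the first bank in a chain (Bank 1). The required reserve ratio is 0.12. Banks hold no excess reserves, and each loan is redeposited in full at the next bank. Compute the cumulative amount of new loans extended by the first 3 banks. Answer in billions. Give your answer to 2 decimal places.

Bank i lends (1 − rr)^i of the original deposit: Bank 1 lends 1.4·0.8800 = 1.2320, Bank 2 lends 1.4·0.8800² ≈ 1.0842, and so on.
Summing a geometric series: total = 1.4·[0.8800·(1 − 0.8800^3) / (1 − 0.8800)] ≈ 3.2702 billion.

€3.27 billion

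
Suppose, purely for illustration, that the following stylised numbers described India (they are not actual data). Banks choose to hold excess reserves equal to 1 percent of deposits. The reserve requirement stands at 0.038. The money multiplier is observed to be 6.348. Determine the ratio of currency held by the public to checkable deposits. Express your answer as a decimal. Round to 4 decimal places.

0.1300

Using m = 6.348. From m = (1 + c)/(c + rr + e), rearranging gives 1 + c = m·(c + rr + e), so c·(1 − m) = m·(rr + e) − 1.
Hence c = [m·(rr + e) − 1]/(1 − m) = [6.348 × (0.038 + 0.01) − 1] / (1 − 6.348) ≈ 0.130010.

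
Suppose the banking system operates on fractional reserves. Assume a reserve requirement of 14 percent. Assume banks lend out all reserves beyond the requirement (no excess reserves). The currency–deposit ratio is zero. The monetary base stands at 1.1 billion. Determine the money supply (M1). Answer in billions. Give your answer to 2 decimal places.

With no currency drain or excess reserves, the money multiplier is m = 1/rr = 1/0.14 ≈ 7.1429.
Money supply M = m × MB = 7.1429 × 1.1 ≈ 7.8572 billion.

7.86 billion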